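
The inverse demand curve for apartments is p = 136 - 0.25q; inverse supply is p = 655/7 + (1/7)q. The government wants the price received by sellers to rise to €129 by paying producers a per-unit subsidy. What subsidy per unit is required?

At a seller price of 129, quantity supplied is -655 + 7·129 = 248.
Buyers absorb 248 only when they pay pb = 136 − 0.25·248 = 74.
s = ps − pb = 129 − 74 = 55.

Required subsidy s = €55 per unit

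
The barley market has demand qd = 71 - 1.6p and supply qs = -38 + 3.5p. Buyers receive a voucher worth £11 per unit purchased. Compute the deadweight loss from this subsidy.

Pre-subsidy: 71 - 1.6p = -38 + 3.5p gives p* = 1090/51, q* = 1877/51.
With the rebate, buyers effectively pay pb = ps − 11, where ps is the price sellers receive.
Demand in terms of ps becomes qd = 71 − 1.6(ps − 11) = 88.6 - 1.6ps. Setting this equal to supply: 88.6 - 1.6ps = -38 + 3.5ps, so ps = 422/17.
Buyers pay pb = 422/17 − 11 = 235/17; q' = -38 + 3.5·(422/17) = 831/17.
The subsidy expands output by 831/17 − 1877/51 = 616/51 past the efficient level; on those units the gap between marginal cost and willingness to pay runs from 0 up to 11.
DWL = ½ × 11 × 616/51 = 3388/51.

Deadweight loss = 3388/51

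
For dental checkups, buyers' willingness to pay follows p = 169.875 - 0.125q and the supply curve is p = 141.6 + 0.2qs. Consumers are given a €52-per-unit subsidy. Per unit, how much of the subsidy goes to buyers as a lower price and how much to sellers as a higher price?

Pre-subsidy: 169.875 - 0.125q = 141.6 + 0.2q gives q* = 87 and p* = 159.
With the rebate, buyers effectively pay pb = ps − 52, where ps is the price sellers receive.
On the curves, pb = 169.875 - 0.125q and ps = 141.6 + 0.2q; the wedge ps − pb = 52 gives 141.6 + 0.2q − (169.875 - 0.125q) = 52, so q' = 247.
Then pb = 169.875 − 0.125·247 = 139 and ps = 141.6 + 0.2·247 = 191.
Buyers' price falls by p* − pb = 159 − 139 = 20; sellers' price rises by ps − p* = 191 − 159 = 32.

Buyers gain €20 per unit; sellers gain €32 per unit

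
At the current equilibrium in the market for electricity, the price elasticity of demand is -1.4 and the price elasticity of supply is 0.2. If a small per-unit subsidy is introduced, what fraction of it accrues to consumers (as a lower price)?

For a small subsidy around the equilibrium, the benefit split depends on the relative slopes, which at a point are proportional to the elasticities.
Buyer share = εs/(εs + |εd|) = 0.2/(0.2 + 1.4) = 0.125; seller share = |εd|/(εs + |εd|) = 0.875.

Consumer share = 0.125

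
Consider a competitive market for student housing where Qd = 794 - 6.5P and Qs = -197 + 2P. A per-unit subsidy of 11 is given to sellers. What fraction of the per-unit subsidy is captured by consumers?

Consumer share = 4/17

Pre-subsidy: 794 - 6.5P = -197 + 2P gives P* = 1982/17, Q* = 615/17.
With the subsidy, sellers receive Ps = Pb + 11 for each unit, where Pb is the price buyers pay.
Supply in terms of Pb becomes Qs = -197 + 2(Pb + 11) = -175 + 2Pb. Setting this equal to demand: 794 - 6.5Pb = -175 + 2Pb, so Pb = 114.
Sellers receive Ps = 114 + 11 = 125; Q' = 794 − 6.5·114 = 53.
Buyers' price falls by P* − Pb = 1982/17 − 114 = 44/17; sellers' price rises by Ps − P* = 125 − 1982/17 = 143/17.
So consumers capture (44/17)/11 = 4/17 of each unit of subsidy.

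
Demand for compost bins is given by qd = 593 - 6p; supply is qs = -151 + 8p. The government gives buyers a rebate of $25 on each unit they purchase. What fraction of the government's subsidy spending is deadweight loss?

Pre-subsidy: 593 - 6p = -151 + 8p gives p* = 372/7, q* = 1919/7.
With the rebate, buyers effectively pay pb = ps − 25, where ps is the price sellers receive.
Demand in terms of ps becomes qd = 593 − 6(ps − 25) = 743 - 6ps. Setting this equal to supply: 743 - 6ps = -151 + 8ps, so ps = 447/7.
Buyers pay pb = 447/7 − 25 = 272/7; q' = -151 + 8·(447/7) = 2519/7.
ΔCS = ½(1919/7 + 2519/7)(372/7 − 272/7) = 31700/7; ΔPS = ½(1919/7 + 2519/7)(447/7 − 372/7) = 23775/7.
Government spending = 25 × 2519/7 = 62975/7.
DWL = ½ × 25 × (2519/7 − 1919/7) = 7500/7; fraction = (7500/7) / (62975/7) = 300/2519.

DWL / government spending = 300/2519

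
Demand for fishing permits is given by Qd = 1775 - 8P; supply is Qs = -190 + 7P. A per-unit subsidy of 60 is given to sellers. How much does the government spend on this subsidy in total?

Government cost = 57060

Pre-subsidy: 1775 - 8P = -190 + 7P gives P* = 131, Q* = 727.
With the subsidy, sellers receive Ps = Pb + 60 for each unit, where Pb is the price buyers pay.
Supply in terms of Pb becomes Qs = -190 + 7(Pb + 60) = 230 + 7Pb. Setting this equal to demand: 1775 - 8Pb = 230 + 7Pb, so Pb = 103.
Sellers receive Ps = 103 + 60 = 163; Q' = 1775 − 8·103 = 951.
Government outlay = subsidy × quantity = 60 × 951 = 57060.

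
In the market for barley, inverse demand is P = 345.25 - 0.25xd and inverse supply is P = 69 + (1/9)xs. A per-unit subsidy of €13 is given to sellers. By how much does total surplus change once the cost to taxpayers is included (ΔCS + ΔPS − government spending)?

Net change in total surplus = -€234

Pre-subsidy: 345.25 - 0.25x = 69 + (1/9)x gives x* = 765 and P* = 154.
With the subsidy, sellers receive Ps = Pb + 13 for each unit, where Pb is the price buyers pay.
On the curves, Pb = 345.25 - 0.25x and Ps = 69 + (1/9)x; the wedge Ps − Pb = 13 gives 69 + (1/9)x − (345.25 - 0.25x) = 13, so x' = 801.
Then Pb = 345.25 − 0.25·801 = 145 and Ps = 69 + (1/9)·801 = 158.
ΔCS = ½(765 + 801)(154 − 145) = 7047; ΔPS = ½(765 + 801)(158 − 154) = 3132.
Government spending = 13 × 801 = 10413.
Net change = 7047 + 3132 − 10413 = -234. The loss equals the DWL triangle ½·13·36.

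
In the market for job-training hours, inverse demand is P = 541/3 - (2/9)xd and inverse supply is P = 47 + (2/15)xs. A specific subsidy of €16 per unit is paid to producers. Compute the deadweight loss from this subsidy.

Pre-subsidy: 541/3 - (2/9)x = 47 + (2/15)x gives x* = 375 and P* = 97.
With the subsidy, sellers receive Ps = Pb + 16 for each unit, where Pb is the price buyers pay.
On the curves, Pb = 541/3 - (2/9)x and Ps = 47 + (2/15)x; the wedge Ps − Pb = 16 gives 47 + (2/15)x − (541/3 - (2/9)x) = 16, so x' = 420.
Then Pb = 541/3 − (2/9)·420 = 87 and Ps = 47 + (2/15)·420 = 103.
The subsidy expands output by 420 − 375 = 45 past the efficient level; on those units the gap between marginal cost and willingness to pay runs from 0 up to 16.
DWL = ½ × 16 × 45 = 360.

Deadweight loss = €360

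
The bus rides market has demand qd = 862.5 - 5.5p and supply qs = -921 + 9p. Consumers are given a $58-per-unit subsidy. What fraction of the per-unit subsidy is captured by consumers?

Pre-subsidy: 862.5 - 5.5p = -921 + 9p gives p* = 123, q* = 186.
With the rebate, buyers effectively pay pb = ps − 58, where ps is the price sellers receive.
Demand in terms of ps becomes qd = 862.5 − 5.5(ps − 58) = 1181.5 - 5.5ps. Setting this equal to supply: 1181.5 - 5.5ps = -921 + 9ps, so ps = 145.
Buyers pay pb = 145 − 58 = 87; q' = -921 + 9·145 = 384.
Buyers' price falls by p* − pb = 123 − 87 = 36; sellers' price rises by ps − p* = 145 − 123 = 22.
So consumers capture 36/58 = 18/29 of each unit of subsidy.

Consumer share = 18/29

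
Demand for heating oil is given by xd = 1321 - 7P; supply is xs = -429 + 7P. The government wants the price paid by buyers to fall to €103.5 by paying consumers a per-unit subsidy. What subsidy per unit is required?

At a buyer price of 103.5, quantity demanded is 1321 − 7·103.5 = 596.5.
Sellers supply 596.5 only when they receive Ps with -429 + 7·Ps = 596.5, i.e. Ps = 146.5.
s = Ps − Pb = 146.5 − 103.5 = 43.

Required subsidy s = €43 per unit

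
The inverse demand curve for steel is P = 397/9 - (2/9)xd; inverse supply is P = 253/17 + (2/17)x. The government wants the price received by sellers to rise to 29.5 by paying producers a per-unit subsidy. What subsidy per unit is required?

Required subsidy s = 13 per unit

At a seller price of 29.5, quantity supplied is -126.5 + 8.5·29.5 = 124.25.
Buyers absorb 124.25 only when they pay Pb = 397/9 − (2/9)·124.25 = 16.5.
s = Ps − Pb = 29.5 − 16.5 = 13.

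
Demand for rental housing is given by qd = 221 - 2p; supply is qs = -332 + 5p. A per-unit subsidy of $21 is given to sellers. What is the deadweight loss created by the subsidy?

Deadweight loss = $315

Pre-subsidy: 221 - 2p = -332 + 5p gives p* = 79, q* = 63.
With the subsidy, sellers receive ps = pb + 21 for each unit, where pb is the price buyers pay.
Supply in terms of pb becomes qs = -332 + 5(pb + 21) = -227 + 5pb. Setting this equal to demand: 221 - 2pb = -227 + 5pb, so pb = 64.
Sellers receive ps = 64 + 21 = 85; q' = 221 − 2·64 = 93.
The subsidy expands output by 93 − 63 = 30 past the efficient level; on those units the gap between marginal cost and willingness to pay runs from 0 up to 21.
DWL = ½ × 21 × 30 = 315.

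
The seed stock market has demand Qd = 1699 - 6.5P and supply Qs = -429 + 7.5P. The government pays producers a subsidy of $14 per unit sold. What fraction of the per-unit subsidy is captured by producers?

Pre-subsidy: 1699 - 6.5P = -429 + 7.5P gives P* = 152, Q* = 711.
With the subsidy, sellers receive Ps = Pb + 14 for each unit, where Pb is the price buyers pay.
Supply in terms of Pb becomes Qs = -429 + 7.5(Pb + 14) = -324 + 7.5Pb. Setting this equal to demand: 1699 - 6.5Pb = -324 + 7.5Pb, so Pb = 144.5.
Sellers receive Ps = 144.5 + 14 = 158.5; Q' = 1699 − 6.5·144.5 = 759.75.
Buyers' price falls by P* − Pb = 152 − 144.5 = 7.5; sellers' price rises by Ps − P* = 158.5 − 152 = 6.5.
So producers capture 6.5/14 = 13/28 of each unit of subsidy.

Producer share = 13/28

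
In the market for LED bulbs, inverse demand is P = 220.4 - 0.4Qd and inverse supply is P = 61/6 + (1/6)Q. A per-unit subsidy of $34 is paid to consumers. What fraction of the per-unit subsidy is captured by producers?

Pre-subsidy: 220.4 - 0.4Q = 61/6 + (1/6)Q gives Q* = 371 and P* = 72.
With the rebate, buyers effectively pay Pb = Ps − 34, where Ps is the price sellers receive.
On the curves, Pb = 220.4 - 0.4Q and Ps = 61/6 + (1/6)Q; the wedge Ps − Pb = 34 gives 61/6 + (1/6)Q − (220.4 - 0.4Q) = 34, so Q' = 431.
Then Pb = 220.4 − 0.4·431 = 48 and Ps = 61/6 + (1/6)·431 = 82.
Buyers' price falls by P* − Pb = 72 − 48 = 24; sellers' price rises by Ps − P* = 82 − 72 = 10.
So producers capture 10/34 = 5/17 of each unit of subsidy.

Producer share = 5/17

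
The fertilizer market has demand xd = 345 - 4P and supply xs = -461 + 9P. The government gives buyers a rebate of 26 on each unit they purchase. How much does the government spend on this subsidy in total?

Government cost = 4394

Pre-subsidy: 345 - 4P = -461 + 9P gives P* = 62, x* = 97.
With the rebate, buyers effectively pay Pb = Ps − 26, where Ps is the price sellers receive.
Demand in terms of Ps becomes xd = 345 − 4(Ps − 26) = 449 - 4Ps. Setting this equal to supply: 449 - 4Ps = -461 + 9Ps, so Ps = 70.
Buyers pay Pb = 70 − 26 = 44; x' = -461 + 9·70 = 169.
Government outlay = subsidy × quantity = 26 × 169 = 4394.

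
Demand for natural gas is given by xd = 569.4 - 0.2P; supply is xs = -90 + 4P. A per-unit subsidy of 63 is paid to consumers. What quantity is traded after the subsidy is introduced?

x' = 550

Pre-subsidy: 569.4 - 0.2P = -90 + 4P gives P* = 157, x* = 538.
With the rebate, buyers effectively pay Pb = Ps − 63, where Ps is the price sellers receive.
Demand in terms of Ps becomes xd = 569.4 − 0.2(Ps − 63) = 582 - 0.2Ps. Setting this equal to supply: 582 - 0.2Ps = -90 + 4Ps, so Ps = 160.
Buyers pay Pb = 160 − 63 = 97; x' = -90 + 4·160 = 550.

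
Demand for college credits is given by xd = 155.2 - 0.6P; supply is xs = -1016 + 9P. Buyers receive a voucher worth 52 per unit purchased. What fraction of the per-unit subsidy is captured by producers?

Producer share = 0.0625

Pre-subsidy: 155.2 - 0.6P = -1016 + 9P gives P* = 122, x* = 82.
With the rebate, buyers effectively pay Pb = Ps − 52, where Ps is the price sellers receive.
Demand in terms of Ps becomes xd = 155.2 − 0.6(Ps − 52) = 186.4 - 0.6Ps. Setting this equal to supply: 186.4 - 0.6Ps = -1016 + 9Ps, so Ps = 125.25.
Buyers pay Pb = 125.25 − 52 = 73.25; x' = -1016 + 9·125.25 = 111.25.
Buyers' price falls by P* − Pb = 122 − 73.25 = 48.75; sellers' price rises by Ps − P* = 125.25 − 122 = 3.25.
So producers capture 3.25/52 = 0.0625 of each unit of subsidy.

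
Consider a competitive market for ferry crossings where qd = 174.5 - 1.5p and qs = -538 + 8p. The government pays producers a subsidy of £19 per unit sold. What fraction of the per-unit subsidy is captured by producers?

Pre-subsidy: 174.5 - 1.5p = -538 + 8p gives p* = 75, q* = 62.
With the subsidy, sellers receive ps = pb + 19 for each unit, where pb is the price buyers pay.
Supply in terms of pb becomes qs = -538 + 8(pb + 19) = -386 + 8pb. Setting this equal to demand: 174.5 - 1.5pb = -386 + 8pb, so pb = 59.
Sellers receive ps = 59 + 19 = 78; q' = 174.5 − 1.5·59 = 86.
Buyers' price falls by p* − pb = 75 − 59 = 16; sellers' price rises by ps − p* = 78 − 75 = 3.
So producers capture 3/19 = 3/19 of each unit of subsidy.

Producer share = 3/19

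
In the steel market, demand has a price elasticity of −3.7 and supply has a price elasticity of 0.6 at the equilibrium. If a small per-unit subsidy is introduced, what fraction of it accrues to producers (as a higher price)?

Producer share = 37/43

For a small subsidy around the equilibrium, the benefit split depends on the relative slopes, which at a point are proportional to the elasticities.
Buyer share = εs/(εs + |εd|) = 0.6/(0.6 + 3.7) = 6/43; seller share = |εd|/(εs + |εd|) = 37/43.
So producers capture 37/43 of the subsidy.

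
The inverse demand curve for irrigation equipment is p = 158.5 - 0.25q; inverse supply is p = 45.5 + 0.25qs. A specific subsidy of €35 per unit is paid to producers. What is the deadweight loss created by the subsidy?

Pre-subsidy: 158.5 - 0.25q = 45.5 + 0.25q gives q* = 226 and p* = 102.
With the subsidy, sellers receive ps = pb + 35 for each unit, where pb is the price buyers pay.
On the curves, pb = 158.5 - 0.25q and ps = 45.5 + 0.25q; the wedge ps − pb = 35 gives 45.5 + 0.25q − (158.5 - 0.25q) = 35, so q' = 296.
Then pb = 158.5 − 0.25·296 = 84.5 and ps = 45.5 + 0.25·296 = 119.5.
The subsidy expands output by 296 − 226 = 70 past the efficient level; on those units the gap between marginal cost and willingness to pay runs from 0 up to 35.
DWL = ½ × 35 × 70 = 1225.

Deadweight loss = €1225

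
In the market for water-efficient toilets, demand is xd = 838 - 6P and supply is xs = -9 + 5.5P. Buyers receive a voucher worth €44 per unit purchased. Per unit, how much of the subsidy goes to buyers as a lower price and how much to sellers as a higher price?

Pre-subsidy: 838 - 6P = -9 + 5.5P gives P* = 1694/23, x* = 9110/23.
With the rebate, buyers effectively pay Pb = Ps − 44, where Ps is the price sellers receive.
Demand in terms of Ps becomes xd = 838 − 6(Ps − 44) = 1102 - 6Ps. Setting this equal to supply: 1102 - 6Ps = -9 + 5.5Ps, so Ps = 2222/23.
Buyers pay Pb = 2222/23 − 44 = 1210/23; x' = -9 + 5.5·(2222/23) = 12014/23.
Buyers' price falls by P* − Pb = 1694/23 − 1210/23 = 484/23; sellers' price rises by Ps − P* = 2222/23 − 1694/23 = 528/23.

Buyers gain 484/23 per unit; sellers gain 528/23 per unit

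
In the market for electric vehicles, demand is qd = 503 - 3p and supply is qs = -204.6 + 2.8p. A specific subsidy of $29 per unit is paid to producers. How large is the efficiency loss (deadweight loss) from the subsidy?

Pre-subsidy: 503 - 3p = -204.6 + 2.8p gives p* = 122, q* = 137.
With the subsidy, sellers receive ps = pb + 29 for each unit, where pb is the price buyers pay.
Supply in terms of pb becomes qs = -204.6 + 2.8(pb + 29) = -123.4 + 2.8pb. Setting this equal to demand: 503 - 3pb = -123.4 + 2.8pb, so pb = 108.
Sellers receive ps = 108 + 29 = 137; q' = 503 − 3·108 = 179.
The subsidy expands output by 179 − 137 = 42 past the efficient level; on those units the gap between marginal cost and willingness to pay runs from 0 up to 29.
DWL = ½ × 29 × 42 = 609.

Deadweight loss = $609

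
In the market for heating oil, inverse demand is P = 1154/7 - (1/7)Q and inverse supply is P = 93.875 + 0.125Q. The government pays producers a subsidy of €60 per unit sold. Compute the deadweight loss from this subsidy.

Deadweight loss = €6720

Pre-subsidy: 1154/7 - (1/7)Q = 93.875 + 0.125Q gives Q* = 265 and P* = 127.
With the subsidy, sellers receive Ps = Pb + 60 for each unit, where Pb is the price buyers pay.
On the curves, Pb = 1154/7 - (1/7)Q and Ps = 93.875 + 0.125Q; the wedge Ps − Pb = 60 gives 93.875 + 0.125Q − (1154/7 - (1/7)Q) = 60, so Q' = 489.
Then Pb = 1154/7 − (1/7)·489 = 95 and Ps = 93.875 + 0.125·489 = 155.
The subsidy expands output by 489 − 265 = 224 past the efficient level; on those units the gap between marginal cost and willingness to pay runs from 0 up to 60.
DWL = ½ × 60 × 224 = 6720.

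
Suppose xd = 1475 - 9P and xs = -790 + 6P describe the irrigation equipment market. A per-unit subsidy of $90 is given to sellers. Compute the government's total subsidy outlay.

Pre-subsidy: 1475 - 9P = -790 + 6P gives P* = 151, x* = 116.
With the subsidy, sellers receive Ps = Pb + 90 for each unit, where Pb is the price buyers pay.
Supply in terms of Pb becomes xs = -790 + 6(Pb + 90) = -250 + 6Pb. Setting this equal to demand: 1475 - 9Pb = -250 + 6Pb, so Pb = 115.
Sellers receive Ps = 115 + 90 = 205; x' = 1475 − 9·115 = 440.
Government outlay = subsidy × quantity = 90 × 440 = 39600.

Government cost = $39600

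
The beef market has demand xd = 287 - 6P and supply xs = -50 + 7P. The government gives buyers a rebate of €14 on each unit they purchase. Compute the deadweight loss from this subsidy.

Deadweight loss = 4116/13

Pre-subsidy: 287 - 6P = -50 + 7P gives P* = 337/13, x* = 1709/13.
With the rebate, buyers effectively pay Pb = Ps − 14, where Ps is the price sellers receive.
Demand in terms of Ps becomes xd = 287 − 6(Ps − 14) = 371 - 6Ps. Setting this equal to supply: 371 - 6Ps = -50 + 7Ps, so Ps = 421/13.
Buyers pay Pb = 421/13 − 14 = 239/13; x' = -50 + 7·(421/13) = 2297/13.
The subsidy expands output by 2297/13 − 1709/13 = 588/13 past the efficient level; on those units the gap between marginal cost and willingness to pay runs from 0 up to 14.
DWL = ½ × 14 × 588/13 = 4116/13.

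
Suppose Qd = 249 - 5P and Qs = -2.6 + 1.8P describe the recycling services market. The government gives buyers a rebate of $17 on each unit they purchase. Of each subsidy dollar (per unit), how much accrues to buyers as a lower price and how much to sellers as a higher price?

Pre-subsidy: 249 - 5P = -2.6 + 1.8P gives P* = 37, Q* = 64.
With the rebate, buyers effectively pay Pb = Ps − 17, where Ps is the price sellers receive.
Demand in terms of Ps becomes Qd = 249 − 5(Ps − 17) = 334 - 5Ps. Setting this equal to supply: 334 - 5Ps = -2.6 + 1.8Ps, so Ps = 49.5.
Buyers pay Pb = 49.5 − 17 = 32.5; Q' = -2.6 + 1.8·49.5 = 86.5.
Buyers' price falls by P* − Pb = 37 − 32.5 = 4.5; sellers' price rises by Ps − P* = 49.5 − 37 = 12.5.

Buyers gain $4.5 per unit; sellers gain $12.5 per unit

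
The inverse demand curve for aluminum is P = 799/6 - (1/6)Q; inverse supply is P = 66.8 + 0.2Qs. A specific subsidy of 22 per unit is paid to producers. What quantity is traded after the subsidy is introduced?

Pre-subsidy: 799/6 - (1/6)Q = 66.8 + 0.2Q gives Q* = 181 and P* = 103.
With the subsidy, sellers receive Ps = Pb + 22 for each unit, where Pb is the price buyers pay.
On the curves, Pb = 799/6 - (1/6)Q and Ps = 66.8 + 0.2Q; the wedge Ps − Pb = 22 gives 66.8 + 0.2Q − (799/6 - (1/6)Q) = 22, so Q' = 241.
Then Pb = 799/6 − (1/6)·241 = 93 and Ps = 66.8 + 0.2·241 = 115.

Q' = 241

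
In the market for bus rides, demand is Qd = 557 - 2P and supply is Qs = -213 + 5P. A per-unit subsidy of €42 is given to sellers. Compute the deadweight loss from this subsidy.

Deadweight loss = €1260

Pre-subsidy: 557 - 2P = -213 + 5P gives P* = 110, Q* = 337.
With the subsidy, sellers receive Ps = Pb + 42 for each unit, where Pb is the price buyers pay.
Supply in terms of Pb becomes Qs = -213 + 5(Pb + 42) = -3 + 5Pb. Setting this equal to demand: 557 - 2Pb = -3 + 5Pb, so Pb = 80.
Sellers receive Ps = 80 + 42 = 122; Q' = 557 − 2·80 = 397.
The subsidy expands output by 397 − 337 = 60 past the efficient level; on those units the gap between marginal cost and willingness to pay runs from 0 up to 42.
DWL = ½ × 42 × 60 = 1260.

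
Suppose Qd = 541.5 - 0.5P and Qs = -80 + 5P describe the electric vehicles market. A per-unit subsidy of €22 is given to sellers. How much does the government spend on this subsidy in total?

Pre-subsidy: 541.5 - 0.5P = -80 + 5P gives P* = 113, Q* = 485.
With the subsidy, sellers receive Ps = Pb + 22 for each unit, where Pb is the price buyers pay.
Supply in terms of Pb becomes Qs = -80 + 5(Pb + 22) = 30 + 5Pb. Setting this equal to demand: 541.5 - 0.5Pb = 30 + 5Pb, so Pb = 93.
Sellers receive Ps = 93 + 22 = 115; Q' = 541.5 − 0.5·93 = 495.
Government outlay = subsidy × quantity = 22 × 495 = 10890.

Government cost = €10890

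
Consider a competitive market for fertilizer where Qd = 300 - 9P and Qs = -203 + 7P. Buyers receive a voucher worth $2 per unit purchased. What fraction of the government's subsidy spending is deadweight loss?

Pre-subsidy: 300 - 9P = -203 + 7P gives P* = 31.4375, Q* = 17.0625.
With the rebate, buyers effectively pay Pb = Ps − 2, where Ps is the price sellers receive.
Demand in terms of Ps becomes Qd = 300 − 9(Ps − 2) = 318 - 9Ps. Setting this equal to supply: 318 - 9Ps = -203 + 7Ps, so Ps = 32.5625.
Buyers pay Pb = 32.5625 − 2 = 30.5625; Q' = -203 + 7·32.5625 = 24.9375.
ΔCS = ½(17.0625 + 24.9375)(31.4375 − 30.5625) = 18.375; ΔPS = ½(17.0625 + 24.9375)(32.5625 − 31.4375) = 23.625.
Government spending = 2 × 24.9375 = 49.875.
DWL = ½ × 2 × (24.9375 − 17.0625) = 7.875; fraction = 7.875 / 49.875 = 3/19.

DWL / government spending = 3/19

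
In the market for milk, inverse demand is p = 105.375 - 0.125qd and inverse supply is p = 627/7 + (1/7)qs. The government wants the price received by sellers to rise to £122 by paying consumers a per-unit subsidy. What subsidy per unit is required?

At a seller price of 122, quantity supplied is -627 + 7·122 = 227.
Buyers absorb 227 only when they pay pb = 105.375 − 0.125·227 = 77.
s = ps − pb = 122 − 77 = 45.

Required subsidy s = £45 per unit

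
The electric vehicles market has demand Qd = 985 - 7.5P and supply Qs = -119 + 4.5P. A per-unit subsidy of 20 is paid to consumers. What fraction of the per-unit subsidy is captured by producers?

Producer share = 0.625

Pre-subsidy: 985 - 7.5P = -119 + 4.5P gives P* = 92, Q* = 295.
With the rebate, buyers effectively pay Pb = Ps − 20, where Ps is the price sellers receive.
Demand in terms of Ps becomes Qd = 985 − 7.5(Ps − 20) = 1135 - 7.5Ps. Setting this equal to supply: 1135 - 7.5Ps = -119 + 4.5Ps, so Ps = 104.5.
Buyers pay Pb = 104.5 − 20 = 84.5; Q' = -119 + 4.5·104.5 = 351.25.
Buyers' price falls by P* − Pb = 92 − 84.5 = 7.5; sellers' price rises by Ps − P* = 104.5 − 92 = 12.5.
So producers capture 12.5/20 = 0.625 of each unit of subsidy.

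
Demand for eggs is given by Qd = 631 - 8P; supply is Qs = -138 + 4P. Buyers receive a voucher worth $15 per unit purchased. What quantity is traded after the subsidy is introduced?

Q' = 475/3

Pre-subsidy: 631 - 8P = -138 + 4P gives P* = 769/12, Q* = 355/3.
With the rebate, buyers effectively pay Pb = Ps − 15, where Ps is the price sellers receive.
Demand in terms of Ps becomes Qd = 631 − 8(Ps − 15) = 751 - 8Ps. Setting this equal to supply: 751 - 8Ps = -138 + 4Ps, so Ps = 889/12.
Buyers pay Pb = 889/12 − 15 = 709/12; Q' = -138 + 4·(889/12) = 475/3.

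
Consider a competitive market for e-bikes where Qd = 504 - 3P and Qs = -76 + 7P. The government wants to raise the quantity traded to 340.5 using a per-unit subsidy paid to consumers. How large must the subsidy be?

Required subsidy s = 5 per unit

At Q = 340.5, invert demand for the buyer price: Pb = (504 − 340.5)/3 = 54.5; invert supply for the seller price: Ps = (340.5 − (-76))/7 = 59.5.
The subsidy must fill the gap: s = Ps − Pb = 59.5 − 54.5 = 5.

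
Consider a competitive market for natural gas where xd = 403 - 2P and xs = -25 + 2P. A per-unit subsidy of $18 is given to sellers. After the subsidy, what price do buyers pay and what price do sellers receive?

Pre-subsidy: 403 - 2P = -25 + 2P gives P* = 107, x* = 189.
With the subsidy, sellers receive Ps = Pb + 18 for each unit, where Pb is the price buyers pay.
Supply in terms of Pb becomes xs = -25 + 2(Pb + 18) = 11 + 2Pb. Setting this equal to demand: 403 - 2Pb = 11 + 2Pb, so Pb = 98.
Sellers receive Ps = 98 + 18 = 116; x' = 403 − 2·98 = 207.

Buyers pay $98; sellers receive $116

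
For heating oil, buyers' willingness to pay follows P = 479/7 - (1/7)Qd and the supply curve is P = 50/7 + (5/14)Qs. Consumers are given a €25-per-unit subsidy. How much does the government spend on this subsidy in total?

Pre-subsidy: 479/7 - (1/7)Q = 50/7 + (5/14)Q gives Q* = 858/7 and P* = 2495/49.
With the rebate, buyers effectively pay Pb = Ps − 25, where Ps is the price sellers receive.
On the curves, Pb = 479/7 - (1/7)Q and Ps = 50/7 + (5/14)Q; the wedge Ps − Pb = 25 gives 50/7 + (5/14)Q − (479/7 - (1/7)Q) = 25, so Q' = 1208/7.
Then Pb = 479/7 − (1/7)·(1208/7) = 2145/49 and Ps = 50/7 + (5/14)·(1208/7) = 3370/49.
Government outlay = subsidy × quantity = 25 × 1208/7 = 30200/7.

Government cost = 30200/7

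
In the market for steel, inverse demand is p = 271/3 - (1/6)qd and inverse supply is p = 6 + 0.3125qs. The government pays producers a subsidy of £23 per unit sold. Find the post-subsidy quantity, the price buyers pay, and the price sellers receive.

Pre-subsidy: 271/3 - (1/6)q = 6 + 0.3125q gives q* = 176 and p* = 61.
With the subsidy, sellers receive ps = pb + 23 for each unit, where pb is the price buyers pay.
On the curves, pb = 271/3 - (1/6)q and ps = 6 + 0.3125q; the wedge ps − pb = 23 gives 6 + 0.3125q − (271/3 - (1/6)q) = 23, so q' = 224.
Then pb = 271/3 − (1/6)·224 = 53 and ps = 6 + 0.3125·224 = 76.

q' = 224; buyers pay £53; sellers receive £76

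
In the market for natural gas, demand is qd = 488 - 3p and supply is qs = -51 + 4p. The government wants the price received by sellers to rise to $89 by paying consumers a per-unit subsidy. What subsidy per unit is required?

At a seller price of 89, quantity supplied is -51 + 4·89 = 305.
Buyers absorb 305 only when they pay pb with 488 − 3·pb = 305, i.e. pb = 61.
s = ps − pb = 89 − 61 = 28.

Required subsidy s = $28 per unit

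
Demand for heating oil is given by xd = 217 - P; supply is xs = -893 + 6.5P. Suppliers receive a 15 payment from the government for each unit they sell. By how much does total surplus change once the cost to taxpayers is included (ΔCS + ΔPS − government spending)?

Net change in total surplus = -97.5

Pre-subsidy: 217 - P = -893 + 6.5P gives P* = 148, x* = 69.
With the subsidy, sellers receive Ps = Pb + 15 for each unit, where Pb is the price buyers pay.
Supply in terms of Pb becomes xs = -893 + 6.5(Pb + 15) = -795.5 + 6.5Pb. Setting this equal to demand: 217 - Pb = -795.5 + 6.5Pb, so Pb = 135.
Sellers receive Ps = 135 + 15 = 150; x' = 217 − 1·135 = 82.
ΔCS = ½(69 + 82)(148 − 135) = 981.5; ΔPS = ½(69 + 82)(150 − 148) = 151.
Government spending = 15 × 82 = 1230.
Net change = 981.5 + 151 − 1230 = -97.5. The loss equals the DWL triangle ½·15·13.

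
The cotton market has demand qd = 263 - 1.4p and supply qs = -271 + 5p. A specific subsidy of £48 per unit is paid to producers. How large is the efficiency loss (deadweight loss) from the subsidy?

Deadweight loss = £1260

Pre-subsidy: 263 - 1.4p = -271 + 5p gives p* = 83.4375, q* = 146.1875.
With the subsidy, sellers receive ps = pb + 48 for each unit, where pb is the price buyers pay.
Supply in terms of pb becomes qs = -271 + 5(pb + 48) = -31 + 5pb. Setting this equal to demand: 263 - 1.4pb = -31 + 5pb, so pb = 45.9375.
Sellers receive ps = 45.9375 + 48 = 93.9375; q' = 263 − 1.4·45.9375 = 198.6875.
The subsidy expands output by 198.6875 − 146.1875 = 52.5 past the efficient level; on those units the gap between marginal cost and willingness to pay runs from 0 up to 48.
DWL = ½ × 48 × 52.5 = 1260.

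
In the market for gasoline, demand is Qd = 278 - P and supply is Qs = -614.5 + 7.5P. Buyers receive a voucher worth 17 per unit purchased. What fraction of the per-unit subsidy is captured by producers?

Producer share = 2/17

Pre-subsidy: 278 - P = -614.5 + 7.5P gives P* = 105, Q* = 173.
With the rebate, buyers effectively pay Pb = Ps − 17, where Ps is the price sellers receive.
Demand in terms of Ps becomes Qd = 278 − 1(Ps − 17) = 295 - Ps. Setting this equal to supply: 295 - Ps = -614.5 + 7.5Ps, so Ps = 107.
Buyers pay Pb = 107 − 17 = 90; Q' = -614.5 + 7.5·107 = 188.
Buyers' price falls by P* − Pb = 105 − 90 = 15; sellers' price rises by Ps − P* = 107 − 105 = 2.
So producers capture 2/17 = 2/17 of each unit of subsidy.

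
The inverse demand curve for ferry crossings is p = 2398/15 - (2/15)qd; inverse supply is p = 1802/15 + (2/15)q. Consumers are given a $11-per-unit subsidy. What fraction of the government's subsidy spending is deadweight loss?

Pre-subsidy: 2398/15 - (2/15)q = 1802/15 + (2/15)q gives q* = 149 and p* = 140.
With the rebate, buyers effectively pay pb = ps − 11, where ps is the price sellers receive.
On the curves, pb = 2398/15 - (2/15)q and ps = 1802/15 + (2/15)q; the wedge ps − pb = 11 gives 1802/15 + (2/15)q − (2398/15 - (2/15)q) = 11, so q' = 190.25.
Then pb = 2398/15 − (2/15)·190.25 = 134.5 and ps = 1802/15 + (2/15)·190.25 = 145.5.
ΔCS = ½(149 + 190.25)(140 − 134.5) = 932.9375; ΔPS = ½(149 + 190.25)(145.5 − 140) = 932.9375.
Government spending = 11 × 190.25 = 2092.75.
DWL = ½ × 11 × (190.25 − 149) = 226.875; fraction = 226.875 / 2092.75 = 165/1522.

DWL / government spending = 165/1522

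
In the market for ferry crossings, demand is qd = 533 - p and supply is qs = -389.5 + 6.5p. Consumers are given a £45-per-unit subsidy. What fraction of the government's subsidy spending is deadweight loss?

Pre-subsidy: 533 - p = -389.5 + 6.5p gives p* = 123, q* = 410.
With the rebate, buyers effectively pay pb = ps − 45, where ps is the price sellers receive.
Demand in terms of ps becomes qd = 533 − 1(ps − 45) = 578 - ps. Setting this equal to supply: 578 - ps = -389.5 + 6.5ps, so ps = 129.
Buyers pay pb = 129 − 45 = 84; q' = -389.5 + 6.5·129 = 449.
ΔCS = ½(410 + 449)(123 − 84) = 16750.5; ΔPS = ½(410 + 449)(129 − 123) = 2577.
Government spending = 45 × 449 = 20205.
DWL = ½ × 45 × (449 − 410) = 877.5; fraction = 877.5 / 20205 = 39/898.

DWL / government spending = 39/898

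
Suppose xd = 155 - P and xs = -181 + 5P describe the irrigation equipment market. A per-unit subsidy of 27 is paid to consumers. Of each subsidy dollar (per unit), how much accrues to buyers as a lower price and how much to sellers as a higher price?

Buyers gain 22.5 per unit; sellers gain 4.5 per unit

Pre-subsidy: 155 - P = -181 + 5P gives P* = 56, x* = 99.
With the rebate, buyers effectively pay Pb = Ps − 27, where Ps is the price sellers receive.
Demand in terms of Ps becomes xd = 155 − 1(Ps − 27) = 182 - Ps. Setting this equal to supply: 182 - Ps = -181 + 5Ps, so Ps = 60.5.
Buyers pay Pb = 60.5 − 27 = 33.5; x' = -181 + 5·60.5 = 121.5.
Buyers' price falls by P* − Pb = 56 − 33.5 = 22.5; sellers' price rises by Ps − P* = 60.5 − 56 = 4.5.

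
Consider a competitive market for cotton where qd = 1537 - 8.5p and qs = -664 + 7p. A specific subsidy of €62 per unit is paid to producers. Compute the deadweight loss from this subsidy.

Pre-subsidy: 1537 - 8.5p = -664 + 7p gives p* = 142, q* = 330.
With the subsidy, sellers receive ps = pb + 62 for each unit, where pb is the price buyers pay.
Supply in terms of pb becomes qs = -664 + 7(pb + 62) = -230 + 7pb. Setting this equal to demand: 1537 - 8.5pb = -230 + 7pb, so pb = 114.
Sellers receive ps = 114 + 62 = 176; q' = 1537 − 8.5·114 = 568.
The subsidy expands output by 568 − 330 = 238 past the efficient level; on those units the gap between marginal cost and willingness to pay runs from 0 up to 62.
DWL = ½ × 62 × 238 = 7378.

Deadweight loss = €7378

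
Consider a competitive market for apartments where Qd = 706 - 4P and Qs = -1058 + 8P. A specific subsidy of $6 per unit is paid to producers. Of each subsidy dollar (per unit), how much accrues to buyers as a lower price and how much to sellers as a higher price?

Buyers gain $4 per unit; sellers gain $2 per unit

Pre-subsidy: 706 - 4P = -1058 + 8P gives P* = 147, Q* = 118.
With the subsidy, sellers receive Ps = Pb + 6 for each unit, where Pb is the price buyers pay.
Supply in terms of Pb becomes Qs = -1058 + 8(Pb + 6) = -1010 + 8Pb. Setting this equal to demand: 706 - 4Pb = -1010 + 8Pb, so Pb = 143.
Sellers receive Ps = 143 + 6 = 149; Q' = 706 − 4·143 = 134.
Buyers' price falls by P* − Pb = 147 − 143 = 4; sellers' price rises by Ps − P* = 149 − 147 = 2.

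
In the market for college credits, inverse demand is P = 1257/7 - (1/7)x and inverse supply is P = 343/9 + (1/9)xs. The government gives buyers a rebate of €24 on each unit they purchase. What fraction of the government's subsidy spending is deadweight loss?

DWL / government spending = 189/2606

Pre-subsidy: 1257/7 - (1/7)x = 343/9 + (1/9)x gives x* = 557 and P* = 100.
With the rebate, buyers effectively pay Pb = Ps − 24, where Ps is the price sellers receive.
On the curves, Pb = 1257/7 - (1/7)x and Ps = 343/9 + (1/9)x; the wedge Ps − Pb = 24 gives 343/9 + (1/9)x − (1257/7 - (1/7)x) = 24, so x' = 651.5.
Then Pb = 1257/7 − (1/7)·651.5 = 86.5 and Ps = 343/9 + (1/9)·651.5 = 110.5.
ΔCS = ½(557 + 651.5)(100 − 86.5) = 8157.375; ΔPS = ½(557 + 651.5)(110.5 − 100) = 6344.625.
Government spending = 24 × 651.5 = 15636.
DWL = ½ × 24 × (651.5 − 557) = 1134; fraction = 1134 / 15636 = 189/2606.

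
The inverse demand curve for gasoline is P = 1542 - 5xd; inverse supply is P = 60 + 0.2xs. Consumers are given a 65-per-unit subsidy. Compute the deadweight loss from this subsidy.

Pre-subsidy: 1542 - 5x = 60 + 0.2x gives x* = 285 and P* = 117.
With the rebate, buyers effectively pay Pb = Ps − 65, where Ps is the price sellers receive.
On the curves, Pb = 1542 - 5x and Ps = 60 + 0.2x; the wedge Ps − Pb = 65 gives 60 + 0.2x − (1542 - 5x) = 65, so x' = 297.5.
Then Pb = 1542 − 5·297.5 = 54.5 and Ps = 60 + 0.2·297.5 = 119.5.
The subsidy expands output by 297.5 − 285 = 12.5 past the efficient level; on those units the gap between marginal cost and willingness to pay runs from 0 up to 65.
DWL = ½ × 65 × 12.5 = 406.25.

Deadweight loss = 406.25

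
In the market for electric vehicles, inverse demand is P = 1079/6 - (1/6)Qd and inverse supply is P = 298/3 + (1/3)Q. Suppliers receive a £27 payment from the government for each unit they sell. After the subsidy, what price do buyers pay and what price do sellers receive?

Pre-subsidy: 1079/6 - (1/6)Q = 298/3 + (1/3)Q gives Q* = 161 and P* = 153.
With the subsidy, sellers receive Ps = Pb + 27 for each unit, where Pb is the price buyers pay.
On the curves, Pb = 1079/6 - (1/6)Q and Ps = 298/3 + (1/3)Q; the wedge Ps − Pb = 27 gives 298/3 + (1/3)Q − (1079/6 - (1/6)Q) = 27, so Q' = 215.
Then Pb = 1079/6 − (1/6)·215 = 144 and Ps = 298/3 + (1/3)·215 = 171.

Buyers pay £144; sellers receive £171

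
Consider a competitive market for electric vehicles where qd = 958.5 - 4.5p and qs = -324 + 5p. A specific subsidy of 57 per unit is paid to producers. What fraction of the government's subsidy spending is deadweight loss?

Pre-subsidy: 958.5 - 4.5p = -324 + 5p gives p* = 135, q* = 351.
With the subsidy, sellers receive ps = pb + 57 for each unit, where pb is the price buyers pay.
Supply in terms of pb becomes qs = -324 + 5(pb + 57) = -39 + 5pb. Setting this equal to demand: 958.5 - 4.5pb = -39 + 5pb, so pb = 105.
Sellers receive ps = 105 + 57 = 162; q' = 958.5 − 4.5·105 = 486.
ΔCS = ½(351 + 486)(135 − 105) = 12555; ΔPS = ½(351 + 486)(162 − 135) = 11299.5.
Government spending = 57 × 486 = 27702.
DWL = ½ × 57 × (486 − 351) = 3847.5; fraction = 3847.5 / 27702 = 5/36.

DWL / government spending = 5/36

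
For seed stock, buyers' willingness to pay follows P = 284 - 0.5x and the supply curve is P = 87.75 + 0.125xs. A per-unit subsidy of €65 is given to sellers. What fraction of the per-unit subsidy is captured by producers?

Producer share = 0.2

Pre-subsidy: 284 - 0.5x = 87.75 + 0.125x gives x* = 314 and P* = 127.
With the subsidy, sellers receive Ps = Pb + 65 for each unit, where Pb is the price buyers pay.
On the curves, Pb = 284 - 0.5x and Ps = 87.75 + 0.125x; the wedge Ps − Pb = 65 gives 87.75 + 0.125x − (284 - 0.5x) = 65, so x' = 418.
Then Pb = 284 − 0.5·418 = 75 and Ps = 87.75 + 0.125·418 = 140.
Buyers' price falls by P* − Pb = 127 − 75 = 52; sellers' price rises by Ps − P* = 140 − 127 = 13.
So producers capture 13/65 = 0.2 of each unit of subsidy.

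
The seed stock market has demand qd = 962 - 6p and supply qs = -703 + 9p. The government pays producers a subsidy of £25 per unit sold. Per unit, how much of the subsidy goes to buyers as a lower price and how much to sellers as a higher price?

Pre-subsidy: 962 - 6p = -703 + 9p gives p* = 111, q* = 296.
With the subsidy, sellers receive ps = pb + 25 for each unit, where pb is the price buyers pay.
Supply in terms of pb becomes qs = -703 + 9(pb + 25) = -478 + 9pb. Setting this equal to demand: 962 - 6pb = -478 + 9pb, so pb = 96.
Sellers receive ps = 96 + 25 = 121; q' = 962 − 6·96 = 386.
Buyers' price falls by p* − pb = 111 − 96 = 15; sellers' price rises by ps − p* = 121 − 111 = 10.

Buyers gain £15 per unit; sellers gain £10 per unit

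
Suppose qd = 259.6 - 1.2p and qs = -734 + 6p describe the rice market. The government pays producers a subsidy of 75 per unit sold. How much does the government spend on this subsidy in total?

Pre-subsidy: 259.6 - 1.2p = -734 + 6p gives p* = 138, q* = 94.
With the subsidy, sellers receive ps = pb + 75 for each unit, where pb is the price buyers pay.
Supply in terms of pb becomes qs = -734 + 6(pb + 75) = -284 + 6pb. Setting this equal to demand: 259.6 - 1.2pb = -284 + 6pb, so pb = 75.5.
Sellers receive ps = 75.5 + 75 = 150.5; q' = 259.6 − 1.2·75.5 = 169.
Government outlay = subsidy × quantity = 75 × 169 = 12675.

Government cost = 12675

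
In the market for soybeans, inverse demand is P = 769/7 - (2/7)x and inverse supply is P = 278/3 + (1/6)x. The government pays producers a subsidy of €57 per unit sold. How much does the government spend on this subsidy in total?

Pre-subsidy: 769/7 - (2/7)x = 278/3 + (1/6)x gives x* = 38 and P* = 99.
With the subsidy, sellers receive Ps = Pb + 57 for each unit, where Pb is the price buyers pay.
On the curves, Pb = 769/7 - (2/7)x and Ps = 278/3 + (1/6)x; the wedge Ps − Pb = 57 gives 278/3 + (1/6)x − (769/7 - (2/7)x) = 57, so x' = 164.
Then Pb = 769/7 − (2/7)·164 = 63 and Ps = 278/3 + (1/6)·164 = 120.
Government outlay = subsidy × quantity = 57 × 164 = 9348.

Government cost = €9348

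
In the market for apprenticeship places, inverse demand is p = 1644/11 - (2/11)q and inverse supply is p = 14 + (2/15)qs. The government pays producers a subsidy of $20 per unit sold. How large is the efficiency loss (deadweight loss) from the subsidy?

Deadweight loss = 8250/13

Pre-subsidy: 1644/11 - (2/11)q = 14 + (2/15)q gives q* = 11175/26 and p* = 927/13.
With the subsidy, sellers receive ps = pb + 20 for each unit, where pb is the price buyers pay.
On the curves, pb = 1644/11 - (2/11)q and ps = 14 + (2/15)q; the wedge ps − pb = 20 gives 14 + (2/15)q − (1644/11 - (2/11)q) = 20, so q' = 12825/26.
Then pb = 1644/11 − (2/11)·(12825/26) = 777/13 and ps = 14 + (2/15)·(12825/26) = 1037/13.
The subsidy expands output by 12825/26 − 11175/26 = 825/13 past the efficient level; on those units the gap between marginal cost and willingness to pay runs from 0 up to 20.
DWL = ½ × 20 × 825/13 = 8250/13.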